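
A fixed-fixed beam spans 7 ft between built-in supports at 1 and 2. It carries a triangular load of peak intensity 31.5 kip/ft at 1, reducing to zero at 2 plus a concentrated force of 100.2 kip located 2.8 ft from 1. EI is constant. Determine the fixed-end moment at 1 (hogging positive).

M_1 = 178.2 kip·ft

Release both end moments; the primary structure is a simply-supported span 12 with redundants M_1 and M_2.
End rotations of the released simple span under the applied load (×1/EI):
  at 1: triangular load, peak 31.5: w₀L³/(45EI) = 240.1/EI
  at 2: triangular load, peak 31.5: 7w₀L³/(360EI) = 210.1/EI
  at 1: point load 100.2 at a = 2.8: Pab(L + b)/(6LEI) = 314.2/EI
  at 2: point load 100.2 at a = 2.8: Pab(L + a)/(6LEI) = 274.9/EI
  θ_10 = 554.3/EI,  θ_20 = 485/EI
Flexibility coefficients: a unit moment at one end gives L/(3EI) there and L/(6EI) at the far end, so f₁₁ = f₂₂ = 2.333/EI and f₁₂ = f₂₁ = 1.167/EI.
Compatibility — zero rotation at each built-in end:
  2.333 M_1 + 1.167 M_2 = 554.3
  1.167 M_1 + 2.333 M_2 = 485
Solving the pair gives M_1 = 178.2 kip·ft and M_2 = 118.8 kip·ft (hogging).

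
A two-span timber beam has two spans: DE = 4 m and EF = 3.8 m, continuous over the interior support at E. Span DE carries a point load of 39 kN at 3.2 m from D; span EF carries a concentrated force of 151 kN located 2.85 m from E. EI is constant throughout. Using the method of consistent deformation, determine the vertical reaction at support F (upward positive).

R_F = 101.6 kN

Take M_E as the redundant. Released structure: two simple spans DE and EF with a hinge at E.
Discontinuity in slope at E on the released structure — sum the simple-span end rotations:
  span DE: point load 39 at a = 3.2: Pab(L + a)/(6LEI) = 29.95/EI
  span EF: point load 151 at a = 2.85: Pab(L + b)/(6LEI) = 85.17/EI
  relative rotation θ_0 = (29.95 + 85.17)/EI = 115.1/EI
A unit hogging moment at E produces rotation L₁/(3EI) + L₂/(3EI) = 2.6/EI.
Compatibility: M_E·(L₁+L₂)/(3EI) = θ_0, giving M_E = 44.28 kN·m (hogging).
Span EF, ΣM about F: R_E^{EF}·3.8 = 143.4 + 44.28, so R_E^{EF} = 49.4 kN and R_F = 151 − 49.4 = 101.6 kN.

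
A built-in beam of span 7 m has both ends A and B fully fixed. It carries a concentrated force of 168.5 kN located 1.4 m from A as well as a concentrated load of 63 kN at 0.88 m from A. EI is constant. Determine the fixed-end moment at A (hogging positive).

Release both end moments; the primary structure is a simply-supported span AB with redundants M_A and M_B.
On the primary (simply-supported) span, the end slopes from the loading are:
  at A: point load 168.5 at a = 1.4: Pab(L + b)/(6LEI) = 396.3/EI
  at B: point load 168.5 at a = 1.4: Pab(L + a)/(6LEI) = 264.2/EI
  at A: point load 63 at a = 0.88: Pab(L + b)/(6LEI) = 106/EI
  at B: point load 63 at a = 0.88: Pab(L + a)/(6LEI) = 63.66/EI
  θ_A0 = 502.3/EI,  θ_B0 = 327.9/EI
Flexibility coefficients: a unit moment at one end gives L/(3EI) there and L/(6EI) at the far end, so f₁₁ = f₂₂ = 2.333/EI and f₁₂ = f₂₁ = 1.167/EI.
Compatibility — zero rotation at each built-in end:
  2.333 M_A + 1.167 M_B = 502.3
  1.167 M_A + 2.333 M_B = 327.9
Solving the pair gives M_A = 193.4 kN·m and M_B = 43.84 kN·m (hogging).

M_A = 193.4 kN·m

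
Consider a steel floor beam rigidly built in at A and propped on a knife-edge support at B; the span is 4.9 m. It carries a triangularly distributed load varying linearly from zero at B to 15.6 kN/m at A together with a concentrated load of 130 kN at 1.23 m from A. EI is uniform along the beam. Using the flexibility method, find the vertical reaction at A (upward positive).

R_A = 149.3 kN

Remove the prop at B; the released (primary) structure is a cantilever built in at A.
Deflection at B on the released cantilever, summing each load's contribution:
  triangular load, peak 15.6 at the fixed end: w₀L⁴/(30EI) = 299.8/EI
  point load 130 at a = 1.23: Pa²(3L − a)/(6EI) = 441.5/EI
  δ_0 = 741.3/EI
Tip deflection under a unit load at B: L³/(3EI) = 39.22/EI.
The prop prevents deflection at B: R_B = δ_0/δ_{BB} = 741.3/39.22 = 18.9 kN.
Vertical equilibrium: R_A = ΣP − R_B = 168.2 − 18.9 = 149.3 kN.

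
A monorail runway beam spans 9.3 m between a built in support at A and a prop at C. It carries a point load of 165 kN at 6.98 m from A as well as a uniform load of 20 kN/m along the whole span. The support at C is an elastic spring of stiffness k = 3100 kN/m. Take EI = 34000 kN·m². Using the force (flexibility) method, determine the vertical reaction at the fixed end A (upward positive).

R_A = 183.6 kN

Remove the prop at C; the released (primary) structure is a cantilever built in at A.
Free-end deflection of the primary structure under the applied loading (downward +):
  point load 165 at a = 6.98: Pa²(3L − a)/(6EI) = 28029/EI
  UDL 20: wL⁴/(8EI) = 18701/EI
  δ_0 = 46730/EI
Flexibility coefficient — unit upward force at C: δ_{CC} = L³/(3EI) = 268.1/EI.
With EI = 34000 kN·m²: δ_0 = 1.3744 m and δ_{CC} = 0.007886 m/kN.
Compatibility — the spring shortens by R_C/k under the reaction it provides: δ_0 − R_C·δ_{CC} = R_C/k. With 1/k = 0.000323 m/kN, R_C = δ_0 / (δ_{CC} + 1/k) = 1.3744 / (0.007886 + 0.000323) = 167.4 kN.
Vertical equilibrium: R_A = ΣP − R_C = 351 − 167.4 = 183.6 kN.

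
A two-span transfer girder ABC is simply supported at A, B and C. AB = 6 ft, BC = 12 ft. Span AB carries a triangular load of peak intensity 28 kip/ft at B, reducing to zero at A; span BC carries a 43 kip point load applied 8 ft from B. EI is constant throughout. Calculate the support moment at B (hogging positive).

M_B = 73.36 kip·ft

Release continuity at B by inserting a hinge; the redundant is the internal moment M_B. The primary structure is two simply-supported spans AB and BC.
Discontinuity in slope at B on the released structure — sum the simple-span end rotations:
  span AB: triangular load, peak 28: w₀L³/(45EI) = 134.4/EI
  span BC: point load 43 at a = 8: Pab(L + b)/(6LEI) = 305.8/EI
  relative rotation θ_0 = (134.4 + 305.8)/EI = 440.2/EI
A unit hogging moment at B produces rotation L₁/(3EI) + L₂/(3EI) = 6/EI.
Compatibility: M_B·(L₁+L₂)/(3EI) = θ_0, giving M_B = 73.36 kip·ft (hogging).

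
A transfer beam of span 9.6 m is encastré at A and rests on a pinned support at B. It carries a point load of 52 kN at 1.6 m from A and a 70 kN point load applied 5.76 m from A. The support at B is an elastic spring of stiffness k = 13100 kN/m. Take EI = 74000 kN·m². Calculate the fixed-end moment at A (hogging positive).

Remove the prop at B; the released (primary) structure is a cantilever built in at A.
Primary-structure tip deflection at B by superposition:
  point load 52 at a = 1.6: Pa²(3L − a)/(6EI) = 603.5/EI
  point load 70 at a = 5.76: Pa²(3L − a)/(6EI) = 8918/EI
  δ_0 = 9522/EI
Tip deflection under a unit load at B: L³/(3EI) = 294.9/EI.
With EI = 74000 kN·m²: δ_0 = 0.12867 m and δ_{BB} = 0.003985 m/kN.
Compatibility — the spring shortens by R_B/k under the reaction it provides: δ_0 − R_B·δ_{BB} = R_B/k. With 1/k = 0.000076 m/kN, R_B = δ_0 / (δ_{BB} + 1/k) = 0.12867 / (0.003985 + 0.000076) = 31.68 kN.
Moment equilibrium about A: M_A = Σ(load moments about A) − R_B·L = 486.4 − 31.68×9.6 = 182.3 kN·m.

M_A = 182.3 kN·m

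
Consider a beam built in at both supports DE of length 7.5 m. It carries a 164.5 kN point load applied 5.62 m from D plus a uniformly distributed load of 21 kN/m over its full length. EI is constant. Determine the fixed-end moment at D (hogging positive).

M_D = 156.5 kN·m

Take the two fixed-end moments M_D, M_E as redundants; the released structure is the simple span DE.
End rotations of the released simple span under the applied load (×1/EI):
  at D: point load 164.5 at a = 5.62: Pab(L + b)/(6LEI) = 362.3/EI
  at E: point load 164.5 at a = 5.62: Pab(L + a)/(6LEI) = 506.7/EI
  at D: UDL 21: wL³/(24EI) = 369.1/EI
  at E: UDL 21: wL³/(24EI) = 369.1/EI
  θ_D0 = 731.4/EI,  θ_E0 = 875.9/EI
Flexibility coefficients: a unit moment at one end gives L/(3EI) there and L/(6EI) at the far end, so f₁₁ = f₂₂ = 2.5/EI and f₁₂ = f₂₁ = 1.25/EI.
Compatibility — zero rotation at each built-in end:
  2.5 M_D + 1.25 M_E = 731.4
  1.25 M_D + 2.5 M_E = 875.9
Solving the pair gives M_D = 156.5 kN·m and M_E = 272.1 kN·m (hogging).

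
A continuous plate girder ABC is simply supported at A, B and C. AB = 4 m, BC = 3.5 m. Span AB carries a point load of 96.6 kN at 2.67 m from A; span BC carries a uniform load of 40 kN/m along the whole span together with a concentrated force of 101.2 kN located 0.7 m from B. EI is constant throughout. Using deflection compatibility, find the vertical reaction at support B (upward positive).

Release continuity at B by inserting a hinge; the redundant is the internal moment M_B. The primary structure is two simply-supported spans AB and BC.
End slopes at the hinge B, treating each span as simply supported:
  span AB: point load 96.6 at a = 2.67: Pab(L + a)/(6LEI) = 95.34/EI
  span BC: UDL 40: wL³/(24EI) = 71.46/EI
  span BC: point load 101.2 at a = 0.7: Pab(L + b)/(6LEI) = 59.51/EI
  relative rotation θ_0 = (95.34 + 131)/EI = 226.3/EI
A unit hogging moment at B produces rotation L₁/(3EI) + L₂/(3EI) = 2.5/EI.
Compatibility: M_B·(L₁+L₂)/(3EI) = θ_0, giving M_B = 90.52 kN·m (hogging).
Span AB, ΣM about A with M_B applied at B: R_B^{AB}·4 = 257.9 + 90.52, so R_B^{AB} = 87.11 kN and R_A = 96.6 − 87.11 = 9.49 kN.
Span BC, ΣM about C: R_B^{BC}·3.5 = 528.4 + 90.52, so R_B^{BC} = 176.8 kN and R_C = 241.2 − 176.8 = 64.38 kN.
R_B = 87.11 + 176.8 = 263.9 kN.

R_B = 263.9 kN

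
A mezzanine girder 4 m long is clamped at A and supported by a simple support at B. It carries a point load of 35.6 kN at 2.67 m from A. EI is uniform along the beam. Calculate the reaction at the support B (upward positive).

Release the roller at B. Primary structure: cantilever fixed at A.
Downward deflection at the released point B due to the loads:
  point load 35.6 at a = 2.67: Pa²(3L − a)/(6EI) = 394.6/EI
Flexibility coefficient — unit upward force at B: δ_{BB} = L³/(3EI) = 21.33/EI.
Compatibility at B: δ_0 − R_B·δ_{BB} = 0, so R_B = 394.6/21.33 = 18.5 kN.

R_B = 18.5 kN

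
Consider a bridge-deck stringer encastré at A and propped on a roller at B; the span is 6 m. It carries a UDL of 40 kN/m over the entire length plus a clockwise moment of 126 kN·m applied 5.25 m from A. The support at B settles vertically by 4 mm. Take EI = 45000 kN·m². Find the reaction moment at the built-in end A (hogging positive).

Release the roller at B. Primary structure: cantilever fixed at A.
Downward deflection at the released point B due to the loads:
  UDL 40: wL⁴/(8EI) = 6480/EI
  clockwise couple 126 at a = 5.25: M₀a(2L − a)/(2EI) = 2233/EI
  δ_0 = 8713/EI
Flexibility coefficient — unit upward force at B: δ_{BB} = L³/(3EI) = 72/EI.
With EI = 45000 kN·m²: δ_0 = 0.19361 m and δ_{BB} = 0.0016 m/kN.
Compatibility — the beam at B must follow the support down by 0.004 m: δ_0 − R_B·δ_{BB} = 0.004, so R_B = (0.19361 − 0.004)/0.0016 = 118.5 kN.
Moment equilibrium about A: M_A = Σ(load moments about A) − R_B·L = 846 − 118.5×6 = 135 kN·m.

M_A = 135 kN·m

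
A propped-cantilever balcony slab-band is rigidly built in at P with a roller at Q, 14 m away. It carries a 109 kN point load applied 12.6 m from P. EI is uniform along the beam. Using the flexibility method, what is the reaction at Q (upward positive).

Release the roller at Q. Primary structure: cantilever fixed at P.
Primary-structure tip deflection at Q by superposition:
  point load 109 at a = 12.6: Pa²(3L − a)/(6EI) = 84794/EI
Tip deflection under a unit load at Q: L³/(3EI) = 914.7/EI.
Compatibility at Q: δ_0 − R_Q·δ_{QQ} = 0, so R_Q = 84794/914.7 = 92.7 kN.

R_Q = 92.7 kN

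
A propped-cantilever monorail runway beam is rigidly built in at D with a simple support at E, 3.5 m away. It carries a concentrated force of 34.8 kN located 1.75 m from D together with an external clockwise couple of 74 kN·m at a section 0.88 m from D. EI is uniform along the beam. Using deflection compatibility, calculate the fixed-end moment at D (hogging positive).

Take the reaction at E as the redundant and release it; the primary structure is a cantilever fixed at D.
Downward deflection at the released point E due to the loads:
  point load 34.8 at a = 1.75: Pa²(3L − a)/(6EI) = 155.4/EI
  clockwise couple 74 at a = 0.88: M₀a(2L − a)/(2EI) = 199.3/EI
  δ_0 = 354.7/EI
Tip deflection under a unit load at E: L³/(3EI) = 14.29/EI.
Compatibility at E: δ_0 − R_E·δ_{EE} = 0, so R_E = 354.7/14.29 = 24.82 kN.
Moment equilibrium about D: M_D = Σ(load moments about D) − R_E·L = 134.9 − 24.82×3.5 = 48.04 kN·m.

M_D = 48.04 kN·m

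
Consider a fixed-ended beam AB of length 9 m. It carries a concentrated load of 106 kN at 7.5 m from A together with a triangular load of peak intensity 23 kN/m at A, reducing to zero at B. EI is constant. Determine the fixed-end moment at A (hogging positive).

Release both end moments; the primary structure is a simply-supported span AB with redundants M_A and M_B.
Simple-span end rotations at A and B under the given loads:
  at A: point load 106 at a = 7.5: Pab(L + b)/(6LEI) = 231.9/EI
  at B: point load 106 at a = 7.5: Pab(L + a)/(6LEI) = 364.4/EI
  at A: triangular load, peak 23: w₀L³/(45EI) = 372.6/EI
  at B: triangular load, peak 23: 7w₀L³/(360EI) = 326/EI
  θ_A0 = 604.5/EI,  θ_B0 = 690.4/EI
Flexibility coefficients: a unit moment at one end gives L/(3EI) there and L/(6EI) at the far end, so f₁₁ = f₂₂ = 3/EI and f₁₂ = f₂₁ = 1.5/EI.
Compatibility — zero rotation at each built-in end:
  3 M_A + 1.5 M_B = 604.5
  1.5 M_A + 3 M_B = 690.4
Solving the pair gives M_A = 115.2 kN·m and M_B = 172.5 kN·m (hogging).

M_A = 115.2 kN·m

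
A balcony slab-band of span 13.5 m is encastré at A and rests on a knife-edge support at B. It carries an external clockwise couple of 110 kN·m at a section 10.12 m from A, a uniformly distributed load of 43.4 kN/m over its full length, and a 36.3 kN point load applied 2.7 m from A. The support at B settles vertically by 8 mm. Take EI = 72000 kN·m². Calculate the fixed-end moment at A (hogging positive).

Release the roller at B. Primary structure: cantilever fixed at A.
Primary-structure tip deflection at B by superposition:
  clockwise couple 110 at a = 10.12: M₀a(2L − a)/(2EI) = 9395/EI
  UDL 43.4: wL⁴/(8EI) = 180192/EI
  point load 36.3 at a = 2.7: Pa²(3L − a)/(6EI) = 1667/EI
  δ_0 = 191254/EI
Tip deflection under a unit load at B: L³/(3EI) = 820.1/EI.
With EI = 72000 kN·m²: δ_0 = 2.6563 m and δ_{BB} = 0.011391 m/kN.
Compatibility — the beam at B must follow the support down by 0.008 m: δ_0 − R_B·δ_{BB} = 0.008, so R_B = (2.6563 − 0.008)/0.011391 = 232.5 kN.
Moment equilibrium about A: M_A = Σ(load moments about A) − R_B·L = 4163 − 232.5×13.5 = 1024 kN·m.

M_A = 1024 kN·m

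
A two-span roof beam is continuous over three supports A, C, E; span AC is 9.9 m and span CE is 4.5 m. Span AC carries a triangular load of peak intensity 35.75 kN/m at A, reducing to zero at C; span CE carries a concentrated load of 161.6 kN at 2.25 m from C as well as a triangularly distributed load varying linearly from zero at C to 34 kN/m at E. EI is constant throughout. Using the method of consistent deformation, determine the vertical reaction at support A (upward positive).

Release continuity at C by inserting a hinge; the redundant is the internal moment M_C. The primary structure is two simply-supported spans AC and CE.
Rotations at C on the released spans (each span's end-slope, ×1/EI):
  span AC: triangular load, peak 35.75: 7w₀L³/(360EI) = 674.5/EI
  span CE: point load 161.6 at a = 2.25: Pab(L + b)/(6LEI) = 204.5/EI
  span CE: triangular load, peak 34: 7w₀L³/(360EI) = 60.24/EI
  relative rotation θ_0 = (674.5 + 264.8)/EI = 939.3/EI
A unit hogging moment at C produces rotation L₁/(3EI) + L₂/(3EI) = 4.8/EI.
Slope continuity at C: θ_0 = M_C·4.8/EI, so M_C = 939.3/4.8 = 195.7 kN·m (hogging).
Span AC, ΣM about A with M_C applied at C: R_C^{AC}·9.9 = 584 + 195.7, so R_C^{AC} = 78.75 kN and R_A = 177 − 78.75 = 98.21 kN.

R_A = 98.21 kN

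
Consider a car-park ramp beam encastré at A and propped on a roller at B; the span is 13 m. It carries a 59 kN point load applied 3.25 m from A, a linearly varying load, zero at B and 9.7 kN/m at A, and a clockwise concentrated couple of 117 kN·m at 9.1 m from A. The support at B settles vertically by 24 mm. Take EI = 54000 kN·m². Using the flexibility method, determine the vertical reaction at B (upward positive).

R_B = 28.2 kN

Choose R_B as the redundant. The primary structure is the cantilever fixed at A.
Free-end deflection of the primary structure under the applied loading (downward +):
  point load 59 at a = 3.25: Pa²(3L − a)/(6EI) = 3713/EI
  triangular load, peak 9.7 at the fixed end: w₀L⁴/(30EI) = 9235/EI
  clockwise couple 117 at a = 9.1: M₀a(2L − a)/(2EI) = 8997/EI
  δ_0 = 21945/EI
Tip deflection under a unit load at B: L³/(3EI) = 732.3/EI.
With EI = 54000 kN·m²: δ_0 = 0.40638 m and δ_{BB} = 0.013562 m/kN.
Compatibility — the beam at B must follow the support down by 0.024 m: δ_0 − R_B·δ_{BB} = 0.024, so R_B = (0.40638 − 0.024)/0.013562 = 28.2 kN.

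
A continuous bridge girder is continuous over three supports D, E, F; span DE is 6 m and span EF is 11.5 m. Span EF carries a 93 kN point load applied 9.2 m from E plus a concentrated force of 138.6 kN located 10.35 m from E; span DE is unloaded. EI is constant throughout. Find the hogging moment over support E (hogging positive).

Insert a hinge at E; M_E is the redundant, and each span becomes simply supported.
Discontinuity in slope at E on the released structure — sum the simple-span end rotations:
  span EF: point load 93 at a = 9.2: Pab(L + b)/(6LEI) = 393.6/EI
  span EF: point load 138.6 at a = 10.35: Pab(L + b)/(6LEI) = 302.4/EI
  relative rotation θ_0 = (0 + 696)/EI = 696/EI
A unit hogging moment at E produces rotation L₁/(3EI) + L₂/(3EI) = 5.833/EI.
Slope continuity at E: θ_0 = M_E·5.833/EI, so M_E = 696/5.833 = 119.3 kN·m (hogging).

M_E = 119.3 kN·m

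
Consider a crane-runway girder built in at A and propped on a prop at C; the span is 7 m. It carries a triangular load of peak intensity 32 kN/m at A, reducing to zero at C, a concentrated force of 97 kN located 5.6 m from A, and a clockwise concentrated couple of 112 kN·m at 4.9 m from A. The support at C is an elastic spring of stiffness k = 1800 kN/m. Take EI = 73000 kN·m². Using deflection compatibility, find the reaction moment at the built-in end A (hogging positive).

Choose R_C as the redundant. The primary structure is the cantilever fixed at A.
Primary-structure tip deflection at C by superposition:
  triangular load, peak 32 at the fixed end: w₀L⁴/(30EI) = 2561/EI
  point load 97 at a = 5.6: Pa²(3L − a)/(6EI) = 7808/EI
  clockwise couple 112 at a = 4.9: M₀a(2L − a)/(2EI) = 2497/EI
  δ_0 = 12866/EI
Flexibility coefficient — unit upward force at C: δ_{CC} = L³/(3EI) = 114.3/EI.
With EI = 73000 kN·m²: δ_0 = 0.17624 m and δ_{CC} = 0.001566 m/kN.
Compatibility — the spring shortens by R_C/k under the reaction it provides: δ_0 − R_C·δ_{CC} = R_C/k. With 1/k = 0.000556 m/kN, R_C = δ_0 / (δ_{CC} + 1/k) = 0.17624 / (0.001566 + 0.000556) = 83.06 kN.
Moment equilibrium about A: M_A = Σ(load moments about A) − R_C·L = 916.5 − 83.06×7 = 335.1 kN·m.

M_A = 335.1 kN·m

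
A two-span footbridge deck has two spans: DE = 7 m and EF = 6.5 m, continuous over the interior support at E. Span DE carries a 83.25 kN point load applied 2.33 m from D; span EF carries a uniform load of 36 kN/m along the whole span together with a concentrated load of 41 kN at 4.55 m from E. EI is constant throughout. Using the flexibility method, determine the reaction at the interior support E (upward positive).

R_E = 202.6 kN

Release continuity at E by inserting a hinge; the redundant is the internal moment M_E. The primary structure is two simply-supported spans DE and EF.
Rotations at E on the released spans (each span's end-slope, ×1/EI):
  span DE: point load 83.25 at a = 2.33: Pab(L + a)/(6LEI) = 201.2/EI
  span EF: UDL 36: wL³/(24EI) = 411.9/EI
  span EF: point load 41 at a = 4.55: Pab(L + b)/(6LEI) = 78.82/EI
  relative rotation θ_0 = (201.2 + 490.8)/EI = 692/EI
A unit hogging moment at E produces rotation L₁/(3EI) + L₂/(3EI) = 4.5/EI.
Slope continuity at E: θ_0 = M_E·4.5/EI, so M_E = 692/4.5 = 153.8 kN·m (hogging).
Span DE, ΣM about D with M_E applied at E: R_E^{DE}·7 = 194 + 153.8, so R_E^{DE} = 49.68 kN and R_D = 83.25 − 49.68 = 33.57 kN.
Span EF, ΣM about F: R_E^{EF}·6.5 = 840.5 + 153.8, so R_E^{EF} = 153 kN and R_F = 275 − 153 = 122 kN.
R_E = 49.68 + 153 = 202.6 kN.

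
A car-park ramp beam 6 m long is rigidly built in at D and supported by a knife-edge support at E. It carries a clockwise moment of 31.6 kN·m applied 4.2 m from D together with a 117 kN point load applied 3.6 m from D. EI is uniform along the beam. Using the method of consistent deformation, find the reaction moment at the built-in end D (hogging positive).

Remove the prop at E; the released (primary) structure is a cantilever built in at D.
Primary-structure tip deflection at E by superposition:
  clockwise couple 31.6 at a = 4.2: M₀a(2L − a)/(2EI) = 517.6/EI
  point load 117 at a = 3.6: Pa²(3L − a)/(6EI) = 3639/EI
  δ_0 = 4157/EI
Tip deflection under a unit load at E: L³/(3EI) = 72/EI.
The prop prevents deflection at E: R_E = δ_0/δ_{EE} = 4157/72 = 57.73 kN.
Moment equilibrium about D: M_D = Σ(load moments about D) − R_E·L = 452.8 − 57.73×6 = 106.4 kN·m.

M_D = 106.4 kN·m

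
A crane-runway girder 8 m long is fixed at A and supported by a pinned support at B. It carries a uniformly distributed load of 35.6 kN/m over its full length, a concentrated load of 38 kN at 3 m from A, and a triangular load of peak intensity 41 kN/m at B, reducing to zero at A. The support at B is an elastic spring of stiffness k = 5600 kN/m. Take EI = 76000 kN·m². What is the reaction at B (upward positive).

Choose R_B as the redundant. The primary structure is the cantilever fixed at A.
Downward deflection at the released point B due to the loads:
  UDL 35.6: wL⁴/(8EI) = 18227/EI
  point load 38 at a = 3: Pa²(3L − a)/(6EI) = 1197/EI
  triangular load, peak 41 at the free end: 11w₀L⁴/(120EI) = 15394/EI
  δ_0 = 34818/EI
Flexibility coefficient — unit upward force at B: δ_{BB} = L³/(3EI) = 170.7/EI.
With EI = 76000 kN·m²: δ_0 = 0.45814 m and δ_{BB} = 0.002246 m/kN.
Compatibility — the spring shortens by R_B/k under the reaction it provides: δ_0 − R_B·δ_{BB} = R_B/k. With 1/k = 0.000179 m/kN, R_B = δ_0 / (δ_{BB} + 1/k) = 0.45814 / (0.002246 + 0.000179) = 189 kN.

R_B = 189 kN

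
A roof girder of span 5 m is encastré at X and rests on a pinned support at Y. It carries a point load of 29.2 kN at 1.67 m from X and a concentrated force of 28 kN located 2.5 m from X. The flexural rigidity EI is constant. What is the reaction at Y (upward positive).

Take the reaction at Y as the redundant and release it; the primary structure is a cantilever fixed at X.
Primary-structure tip deflection at Y by superposition:
  point load 29.2 at a = 1.67: Pa²(3L − a)/(6EI) = 180.9/EI
  point load 28 at a = 2.5: Pa²(3L − a)/(6EI) = 364.6/EI
  δ_0 = 545.5/EI
Flexibility coefficient — unit upward force at Y: δ_{YY} = L³/(3EI) = 41.67/EI.
The prop prevents deflection at Y: R_Y = δ_0/δ_{YY} = 545.5/41.67 = 13.09 kN.

R_Y = 13.09 kN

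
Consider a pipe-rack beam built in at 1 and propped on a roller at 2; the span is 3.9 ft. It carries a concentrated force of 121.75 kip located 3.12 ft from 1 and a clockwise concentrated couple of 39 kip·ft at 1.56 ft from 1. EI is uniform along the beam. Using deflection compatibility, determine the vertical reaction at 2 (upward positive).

Choose R_2 as the redundant. The primary structure is the cantilever fixed at 1.
Primary-structure tip deflection at 2 by superposition:
  point load 121.75 at a = 3.12: Pa²(3L − a)/(6EI) = 1695/EI
  clockwise couple 39 at a = 1.56: M₀a(2L − a)/(2EI) = 189.8/EI
  δ_0 = 1885/EI
Tip deflection under a unit load at 2: L³/(3EI) = 19.77/EI.
Compatibility at 2: δ_0 − R_2·δ_{22} = 0, so R_2 = 1885/19.77 = 95.31 kip.

R_2 = 95.31 kip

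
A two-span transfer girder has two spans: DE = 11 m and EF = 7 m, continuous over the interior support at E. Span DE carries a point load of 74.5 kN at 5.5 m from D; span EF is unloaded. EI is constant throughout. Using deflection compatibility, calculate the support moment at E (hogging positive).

Release continuity at E by inserting a hinge; the redundant is the internal moment M_E. The primary structure is two simply-supported spans DE and EF.
Rotations at E on the released spans (each span's end-slope, ×1/EI):
  span DE: point load 74.5 at a = 5.5: Pab(L + a)/(6LEI) = 563.4/EI
  relative rotation θ_0 = (563.4 + 0)/EI = 563.4/EI
A unit hogging moment at E produces rotation L₁/(3EI) + L₂/(3EI) = 6/EI.
Slope continuity at E: θ_0 = M_E·6/EI, so M_E = 563.4/6 = 93.9 kN·m (hogging).

M_E = 93.9 kN·m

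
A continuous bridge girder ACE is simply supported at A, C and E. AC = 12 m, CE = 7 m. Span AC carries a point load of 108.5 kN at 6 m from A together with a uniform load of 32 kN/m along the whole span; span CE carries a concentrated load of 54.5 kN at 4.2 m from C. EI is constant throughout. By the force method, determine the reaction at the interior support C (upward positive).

Take M_C as the redundant. Released structure: two simple spans AC and CE with a hinge at C.
Rotations at C on the released spans (each span's end-slope, ×1/EI):
  span AC: point load 108.5 at a = 6: Pab(L + a)/(6LEI) = 976.5/EI
  span AC: UDL 32: wL³/(24EI) = 2304/EI
  span CE: point load 54.5 at a = 4.2: Pab(L + b)/(6LEI) = 149.5/EI
  relative rotation θ_0 = (3280 + 149.5)/EI = 3430/EI
A unit hogging moment at C produces rotation L₁/(3EI) + L₂/(3EI) = 6.333/EI.
Compatibility: M_C·(L₁+L₂)/(3EI) = θ_0, giving M_C = 541.6 kN·m (hogging).
Span AC, ΣM about A with M_C applied at C: R_C^{AC}·12 = 2955 + 541.6, so R_C^{AC} = 291.4 kN and R_A = 492.5 − 291.4 = 201.1 kN.
Span CE, ΣM about E: R_C^{CE}·7 = 152.6 + 541.6, so R_C^{CE} = 99.17 kN and R_E = 54.5 − 99.17 = -44.67 kN.
R_C = 291.4 + 99.17 = 390.6 kN.

R_C = 390.6 kN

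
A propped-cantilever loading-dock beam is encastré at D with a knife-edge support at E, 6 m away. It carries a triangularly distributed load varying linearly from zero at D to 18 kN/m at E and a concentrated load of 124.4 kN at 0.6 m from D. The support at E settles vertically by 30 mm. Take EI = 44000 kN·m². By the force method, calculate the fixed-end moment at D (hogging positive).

Remove the prop at E; the released (primary) structure is a cantilever built in at D.
Free-end deflection of the primary structure under the applied loading (downward +):
  triangular load, peak 18 at the free end: 11w₀L⁴/(120EI) = 2138/EI
  point load 124.4 at a = 0.6: Pa²(3L − a)/(6EI) = 129.9/EI
  δ_0 = 2268/EI
Flexibility coefficient — unit upward force at E: δ_{EE} = L³/(3EI) = 72/EI.
With EI = 44000 kN·m²: δ_0 = 0.051552 m and δ_{EE} = 0.001636 m/kN.
Compatibility — the beam at E must follow the support down by 0.03 m: δ_0 − R_E·δ_{EE} = 0.03, so R_E = (0.051552 − 0.03)/0.001636 = 13.17 kN.
Moment equilibrium about D: M_D = Σ(load moments about D) − R_E·L = 290.6 − 13.17×6 = 211.6 kN·m.

M_D = 211.6 kN·m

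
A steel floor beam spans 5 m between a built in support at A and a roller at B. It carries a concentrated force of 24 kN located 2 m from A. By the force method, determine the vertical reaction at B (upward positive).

Take the reaction at B as the redundant and release it; the primary structure is a cantilever fixed at A.
Deflection at B on the released cantilever, summing each load's contribution:
  point load 24 at a = 2: Pa²(3L − a)/(6EI) = 208/EI
Tip deflection under a unit load at B: L³/(3EI) = 41.67/EI.
Compatibility at B: δ_0 − R_B·δ_{BB} = 0, so R_B = 208/41.67 = 4.992 kN.

R_B = 4.992 kN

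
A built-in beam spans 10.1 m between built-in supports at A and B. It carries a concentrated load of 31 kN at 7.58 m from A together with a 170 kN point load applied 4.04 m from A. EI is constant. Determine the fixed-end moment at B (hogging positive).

M_B = 208.8 kN·m

Take the two fixed-end moments M_A, M_B as redundants; the released structure is the simple span AB.
On the primary (simply-supported) span, the end slopes from the loading are:
  at A: point load 31 at a = 7.58: Pab(L + b)/(6LEI) = 123.3/EI
  at B: point load 31 at a = 7.58: Pab(L + a)/(6LEI) = 172.8/EI
  at A: point load 170 at a = 4.04: Pab(L + b)/(6LEI) = 1110/EI
  at B: point load 170 at a = 4.04: Pab(L + a)/(6LEI) = 971.1/EI
  θ_A0 = 1233/EI,  θ_B0 = 1144/EI
Flexibility coefficients: a unit moment at one end gives L/(3EI) there and L/(6EI) at the far end, so f₁₁ = f₂₂ = 3.367/EI and f₁₂ = f₂₁ = 1.683/EI.
Compatibility — zero rotation at each built-in end:
  3.367 M_A + 1.683 M_B = 1233
  1.683 M_A + 3.367 M_B = 1144
Solving the pair gives M_A = 261.9 kN·m and M_B = 208.8 kN·m (hogging).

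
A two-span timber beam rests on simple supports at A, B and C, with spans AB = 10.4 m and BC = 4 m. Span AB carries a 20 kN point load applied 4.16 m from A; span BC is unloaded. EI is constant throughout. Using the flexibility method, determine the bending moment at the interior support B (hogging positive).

M_B = 25.24 kN·m

Insert a hinge at B; M_B is the redundant, and each span becomes simply supported.
Discontinuity in slope at B on the released structure — sum the simple-span end rotations:
  span AB: point load 20 at a = 4.16: Pab(L + a)/(6LEI) = 121.1/EI
  relative rotation θ_0 = (121.1 + 0)/EI = 121.1/EI
A unit hogging moment at B produces rotation L₁/(3EI) + L₂/(3EI) = 4.8/EI.
Slope continuity at B: θ_0 = M_B·4.8/EI, so M_B = 121.1/4.8 = 25.24 kN·m (hogging).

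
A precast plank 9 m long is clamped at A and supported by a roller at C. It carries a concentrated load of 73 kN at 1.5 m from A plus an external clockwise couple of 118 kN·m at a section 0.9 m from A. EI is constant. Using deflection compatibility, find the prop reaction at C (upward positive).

R_C = 6.609 kN

Take the reaction at C as the redundant and release it; the primary structure is a cantilever fixed at A.
Free-end deflection of the primary structure under the applied loading (downward +):
  point load 73 at a = 1.5: Pa²(3L − a)/(6EI) = 698.1/EI
  clockwise couple 118 at a = 0.9: M₀a(2L − a)/(2EI) = 908/EI
  δ_0 = 1606/EI
Flexibility coefficient — unit upward force at C: δ_{CC} = L³/(3EI) = 243/EI.
The prop prevents deflection at C: R_C = δ_0/δ_{CC} = 1606/243 = 6.609 kN.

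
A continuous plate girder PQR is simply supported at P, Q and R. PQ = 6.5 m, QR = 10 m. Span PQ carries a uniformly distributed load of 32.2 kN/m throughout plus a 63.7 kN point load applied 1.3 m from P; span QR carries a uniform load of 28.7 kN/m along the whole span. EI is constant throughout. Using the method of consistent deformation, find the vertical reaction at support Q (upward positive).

R_Q = 337.1 kN

Take M_Q as the redundant. Released structure: two simple spans PQ and QR with a hinge at Q.
Discontinuity in slope at Q on the released structure — sum the simple-span end rotations:
  span PQ: UDL 32.2: wL³/(24EI) = 368.5/EI
  span PQ: point load 63.7 at a = 1.3: Pab(L + a)/(6LEI) = 86.12/EI
  span QR: UDL 28.7: wL³/(24EI) = 1196/EI
  relative rotation θ_0 = (454.6 + 1196)/EI = 1650/EI
A unit hogging moment at Q produces rotation L₁/(3EI) + L₂/(3EI) = 5.5/EI.
Compatibility: M_Q·(L₁+L₂)/(3EI) = θ_0, giving M_Q = 300.1 kN·m (hogging).
Span PQ, ΣM about P with M_Q applied at Q: R_Q^{PQ}·6.5 = 763 + 300.1, so R_Q^{PQ} = 163.6 kN and R_P = 273 − 163.6 = 109.4 kN.
Span QR, ΣM about R: R_Q^{QR}·10 = 1435 + 300.1, so R_Q^{QR} = 173.5 kN and R_R = 287 − 173.5 = 113.5 kN.
R_Q = 163.6 + 173.5 = 337.1 kN.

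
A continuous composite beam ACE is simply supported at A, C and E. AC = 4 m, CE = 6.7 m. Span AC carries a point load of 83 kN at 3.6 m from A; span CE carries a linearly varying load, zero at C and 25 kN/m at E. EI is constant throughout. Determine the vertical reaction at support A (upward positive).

Release continuity at C by inserting a hinge; the redundant is the internal moment M_C. The primary structure is two simply-supported spans AC and CE.
Rotations at C on the released spans (each span's end-slope, ×1/EI):
  span AC: point load 83 at a = 3.6: Pab(L + a)/(6LEI) = 37.85/EI
  span CE: triangular load, peak 25: 7w₀L³/(360EI) = 146.2/EI
  relative rotation θ_0 = (37.85 + 146.2)/EI = 184.1/EI
A unit hogging moment at C produces rotation L₁/(3EI) + L₂/(3EI) = 3.567/EI.
Compatibility: M_C·(L₁+L₂)/(3EI) = θ_0, giving M_C = 51.6 kN·m (hogging).
Span AC, ΣM about A with M_C applied at C: R_C^{AC}·4 = 298.8 + 51.6, so R_C^{AC} = 87.6 kN and R_A = 83 − 87.6 = -4.601 kN.

R_A = -4.601 kN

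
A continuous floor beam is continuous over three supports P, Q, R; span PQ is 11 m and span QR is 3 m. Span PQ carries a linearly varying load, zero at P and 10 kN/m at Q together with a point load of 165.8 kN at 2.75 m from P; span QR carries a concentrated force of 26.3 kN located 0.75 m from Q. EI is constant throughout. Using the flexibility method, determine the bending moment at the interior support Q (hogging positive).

M_Q = 234.1 kN·m

Insert a hinge at Q; M_Q is the redundant, and each span becomes simply supported.
End slopes at the hinge Q, treating each span as simply supported:
  span PQ: triangular load, peak 10: w₀L³/(45EI) = 295.8/EI
  span PQ: point load 165.8 at a = 2.75: Pab(L + a)/(6LEI) = 783.7/EI
  span QR: point load 26.3 at a = 0.75: Pab(L + b)/(6LEI) = 12.94/EI
  relative rotation θ_0 = (1079 + 12.94)/EI = 1092/EI
A unit hogging moment at Q produces rotation L₁/(3EI) + L₂/(3EI) = 4.667/EI.
Slope continuity at Q: θ_0 = M_Q·4.667/EI, so M_Q = 1092/4.667 = 234.1 kN·m (hogging).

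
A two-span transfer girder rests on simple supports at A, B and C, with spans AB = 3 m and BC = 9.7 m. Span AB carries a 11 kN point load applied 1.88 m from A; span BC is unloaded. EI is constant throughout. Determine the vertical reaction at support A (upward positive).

Take M_B as the redundant. Released structure: two simple spans AB and BC with a hinge at B.
Rotations at B on the released spans (each span's end-slope, ×1/EI):
  span AB: point load 11 at a = 1.88: Pab(L + a)/(6LEI) = 6.279/EI
  relative rotation θ_0 = (6.279 + 0)/EI = 6.279/EI
A unit hogging moment at B produces rotation L₁/(3EI) + L₂/(3EI) = 4.233/EI.
Compatibility: M_B·(L₁+L₂)/(3EI) = θ_0, giving M_B = 1.483 kN·m (hogging).
Span AB, ΣM about A with M_B applied at B: R_B^{AB}·3 = 20.68 + 1.483, so R_B^{AB} = 7.388 kN and R_A = 11 − 7.388 = 3.612 kN.

R_A = 3.612 kN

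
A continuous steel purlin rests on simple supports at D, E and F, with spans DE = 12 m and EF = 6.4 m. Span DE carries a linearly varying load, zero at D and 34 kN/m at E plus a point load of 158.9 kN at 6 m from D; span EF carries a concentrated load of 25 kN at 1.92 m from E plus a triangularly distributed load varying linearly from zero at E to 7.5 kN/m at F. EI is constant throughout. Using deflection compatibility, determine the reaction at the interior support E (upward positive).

R_E = 351.7 kN

Insert a hinge at E; M_E is the redundant, and each span becomes simply supported.
End slopes at the hinge E, treating each span as simply supported:
  span DE: triangular load, peak 34: w₀L³/(45EI) = 1306/EI
  span DE: point load 158.9 at a = 6: Pab(L + a)/(6LEI) = 1430/EI
  span EF: point load 25 at a = 1.92: Pab(L + b)/(6LEI) = 60.93/EI
  span EF: triangular load, peak 7.5: 7w₀L³/(360EI) = 38.23/EI
  relative rotation θ_0 = (2736 + 99.16)/EI = 2835/EI
A unit hogging moment at E produces rotation L₁/(3EI) + L₂/(3EI) = 6.133/EI.
Compatibility: M_E·(L₁+L₂)/(3EI) = θ_0, giving M_E = 462.2 kN·m (hogging).
Span DE, ΣM about D with M_E applied at E: R_E^{DE}·12 = 2585 + 462.2, so R_E^{DE} = 254 kN and R_D = 362.9 − 254 = 108.9 kN.
Span EF, ΣM about F: R_E^{EF}·6.4 = 163.2 + 462.2, so R_E^{EF} = 97.72 kN and R_F = 49 − 97.72 = -48.72 kN.
R_E = 254 + 97.72 = 351.7 kN.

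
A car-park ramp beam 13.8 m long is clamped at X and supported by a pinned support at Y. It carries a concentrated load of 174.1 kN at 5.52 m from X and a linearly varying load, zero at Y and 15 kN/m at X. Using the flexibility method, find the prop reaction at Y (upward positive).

R_Y = 56.91 kN

Choose R_Y as the redundant. The primary structure is the cantilever fixed at X.
Deflection at Y on the released cantilever, summing each load's contribution:
  point load 174.1 at a = 5.52: Pa²(3L − a)/(6EI) = 31723/EI
  triangular load, peak 15 at the fixed end: w₀L⁴/(30EI) = 18134/EI
  δ_0 = 49857/EI
Flexibility coefficient — unit upward force at Y: δ_{YY} = L³/(3EI) = 876/EI.
The prop prevents deflection at Y: R_Y = δ_0/δ_{YY} = 49857/876 = 56.91 kN.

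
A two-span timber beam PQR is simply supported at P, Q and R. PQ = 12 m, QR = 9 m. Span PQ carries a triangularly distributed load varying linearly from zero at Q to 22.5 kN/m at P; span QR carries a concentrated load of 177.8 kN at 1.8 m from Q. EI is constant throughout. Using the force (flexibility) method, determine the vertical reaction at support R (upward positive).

R_R = 12.59 kN

Release continuity at Q by inserting a hinge; the redundant is the internal moment M_Q. The primary structure is two simply-supported spans PQ and QR.
Discontinuity in slope at Q on the released structure — sum the simple-span end rotations:
  span PQ: triangular load, peak 22.5: 7w₀L³/(360EI) = 756/EI
  span QR: point load 177.8 at a = 1.8: Pab(L + b)/(6LEI) = 691.3/EI
  relative rotation θ_0 = (756 + 691.3)/EI = 1447/EI
A unit hogging moment at Q produces rotation L₁/(3EI) + L₂/(3EI) = 7/EI.
Compatibility: M_Q·(L₁+L₂)/(3EI) = θ_0, giving M_Q = 206.8 kN·m (hogging).
Span QR, ΣM about R: R_Q^{QR}·9 = 1280 + 206.8, so R_Q^{QR} = 165.2 kN and R_R = 177.8 − 165.2 = 12.59 kN.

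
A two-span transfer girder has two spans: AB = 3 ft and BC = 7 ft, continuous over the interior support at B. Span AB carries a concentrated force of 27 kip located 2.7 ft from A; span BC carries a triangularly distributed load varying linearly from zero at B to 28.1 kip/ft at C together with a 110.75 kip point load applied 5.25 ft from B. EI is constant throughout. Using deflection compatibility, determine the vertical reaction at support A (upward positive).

Insert a hinge at B; M_B is the redundant, and each span becomes simply supported.
End slopes at the hinge B, treating each span as simply supported:
  span AB: point load 27 at a = 2.7: Pab(L + a)/(6LEI) = 6.926/EI
  span BC: triangular load, peak 28.1: 7w₀L³/(360EI) = 187.4/EI
  span BC: point load 110.75 at a = 5.25: Pab(L + b)/(6LEI) = 212/EI
  relative rotation θ_0 = (6.926 + 399.4)/EI = 406.3/EI
A unit hogging moment at B produces rotation L₁/(3EI) + L₂/(3EI) = 3.333/EI.
Compatibility: M_B·(L₁+L₂)/(3EI) = θ_0, giving M_B = 121.9 kip·ft (hogging).
Span AB, ΣM about A with M_B applied at B: R_B^{AB}·3 = 72.9 + 121.9, so R_B^{AB} = 64.93 kip and R_A = 27 − 64.93 = -37.93 kip.

R_A = -37.93 kip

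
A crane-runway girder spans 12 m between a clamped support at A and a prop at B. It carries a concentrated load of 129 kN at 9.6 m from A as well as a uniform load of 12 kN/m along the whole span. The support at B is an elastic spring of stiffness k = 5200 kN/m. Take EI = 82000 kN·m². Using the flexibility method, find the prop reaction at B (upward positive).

Release the roller at B. Primary structure: cantilever fixed at A.
Downward deflection at the released point B due to the loads:
  point load 129 at a = 9.6: Pa²(3L − a)/(6EI) = 52310/EI
  UDL 12: wL⁴/(8EI) = 31104/EI
  δ_0 = 83414/EI
Tip deflection under a unit load at B: L³/(3EI) = 576/EI.
With EI = 82000 kN·m²: δ_0 = 1.0172 m and δ_{BB} = 0.007024 m/kN.
Compatibility — the spring shortens by R_B/k under the reaction it provides: δ_0 − R_B·δ_{BB} = R_B/k. With 1/k = 0.000192 m/kN, R_B = δ_0 / (δ_{BB} + 1/k) = 1.0172 / (0.007024 + 0.000192) = 141 kN.

R_B = 141 kN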